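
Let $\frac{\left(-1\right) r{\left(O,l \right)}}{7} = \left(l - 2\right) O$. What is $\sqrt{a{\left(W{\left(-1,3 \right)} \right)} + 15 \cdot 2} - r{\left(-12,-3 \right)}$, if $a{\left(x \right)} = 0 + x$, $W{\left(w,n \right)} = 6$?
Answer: $426$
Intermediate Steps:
$r{\left(O,l \right)} = - 7 O \left(-2 + l\right)$ ($r{\left(O,l \right)} = - 7 \left(l - 2\right) O = - 7 \left(-2 + l\right) O = - 7 O \left(-2 + l\right)$)
$a{\left(x \right)} = x$
$\sqrt{a{\left(W{\left(-1,3 \right)} \right)} + 15 \cdot 2} - r{\left(-12,-3 \right)} = \sqrt{6 + 15 \cdot 2} - 7 \left(-12\right) \left(2 - -3\right) = \sqrt{6 + 30} - 7 \left(-12\right) \left(2 + 3\right) = \sqrt{36} - 7 \left(-12\right) 5 = 6 - -420 = 6 + 420 = 426$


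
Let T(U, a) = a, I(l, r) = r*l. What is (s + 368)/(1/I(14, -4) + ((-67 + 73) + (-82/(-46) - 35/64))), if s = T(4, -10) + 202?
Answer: 5770240/74373 ≈ 77.585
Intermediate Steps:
I(l, r) = l*r
s = 192 (s = -10 + 202 = 192)
(s + 368)/(1/I(14, -4) + ((-67 + 73) + (-82/(-46) - 35/64))) = (192 + 368)/(1/(14*(-4)) + ((-67 + 73) + (-82/(-46) - 35/64))) = 560/(1/(-56) + (6 + (-82*(-1/46) - 35*1/64))) = 560/(-1/56 + (6 + (41/23 - 35/64))) = 560/(-1/56 + (6 + 1819/1472)) = 560/(-1/56 + 10651/1472) = 560/(74373/10304) = 560*(10304/74373) = 5770240/74373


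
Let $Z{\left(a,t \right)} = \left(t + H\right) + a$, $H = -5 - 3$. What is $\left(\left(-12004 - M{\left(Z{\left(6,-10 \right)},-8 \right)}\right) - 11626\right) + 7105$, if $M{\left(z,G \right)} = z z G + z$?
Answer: $-15361$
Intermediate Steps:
$H = -8$
$Z{\left(a,t \right)} = -8 + a + t$ ($Z{\left(a,t \right)} = \left(t - 8\right) + a = \left(-8 + t\right) + a = -8 + a + t$)
$M{\left(z,G \right)} = z + G z^{2}$ ($M{\left(z,G \right)} = z^{2} G + z = G z^{2} + z = z + G z^{2}$)
$\left(\left(-12004 - M{\left(Z{\left(6,-10 \right)},-8 \right)}\right) - 11626\right) + 7105 = \left(\left(-12004 - \left(-8 + 6 - 10\right) \left(1 - 8 \left(-8 + 6 - 10\right)\right)\right) - 11626\right) + 7105 = \left(\left(-12004 - - 12 \left(1 - -96\right)\right) - 11626\right) + 7105 = \left(\left(-12004 - - 12 \left(1 + 96\right)\right) - 11626\right) + 7105 = \left(\left(-12004 - \left(-12\right) 97\right) - 11626\right) + 7105 = \left(\left(-12004 - -1164\right) - 11626\right) + 7105 = \left(\left(-12004 + 1164\right) - 11626\right) + 7105 = \left(-10840 - 11626\right) + 7105 = -22466 + 7105 = -15361$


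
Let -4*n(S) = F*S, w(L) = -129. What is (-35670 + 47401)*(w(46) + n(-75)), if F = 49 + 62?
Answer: 91607379/4 ≈ 2.2902e+7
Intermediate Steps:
F = 111
n(S) = -111*S/4
(-35670 + 47401)*(w(46) + n(-75)) = (-35670 + 47401)*(-129 - 111/4*(-75)) = 11731*(-129 + 8325/4) = 11731*(7809/4) = 91607379/4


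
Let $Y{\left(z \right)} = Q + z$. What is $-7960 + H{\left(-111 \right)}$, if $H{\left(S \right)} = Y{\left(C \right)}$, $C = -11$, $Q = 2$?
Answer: $-7969$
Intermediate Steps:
$Y{\left(z \right)} = 2 + z$
$H{\left(S \right)} = -9$ ($H{\left(S \right)} = 2 - 11 = -9$)
$-7960 + H{\left(-111 \right)} = -7960 - 9 = -7969$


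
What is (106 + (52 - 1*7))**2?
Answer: 22801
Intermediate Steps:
(106 + (52 - 1*7))**2 = (106 + (52 - 7))**2 = (106 + 45)**2 = 151**2 = 22801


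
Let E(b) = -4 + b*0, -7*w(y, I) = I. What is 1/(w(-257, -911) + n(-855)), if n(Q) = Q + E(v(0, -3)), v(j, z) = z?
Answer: -7/5102 ≈ -0.0013720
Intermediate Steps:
w(y, I) = -I/7
E(b) = -4 (E(b) = -4 + 0 = -4)
n(Q) = -4 + Q (n(Q) = Q - 4 = -4 + Q)
1/(w(-257, -911) + n(-855)) = 1/(-⅐*(-911) + (-4 - 855)) = 1/(911/7 - 859) = 1/(-5102/7) = -7/5102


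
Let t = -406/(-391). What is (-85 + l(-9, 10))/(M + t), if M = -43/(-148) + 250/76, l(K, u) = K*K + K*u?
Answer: -103352248/5077869 ≈ -20.353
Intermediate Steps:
l(K, u) = K² + K*u
t = 406/391 (t = -406*(-1/391) = 406/391 ≈ 1.0384)
M = 10067/2812 (M = -43*(-1/148) + 250*(1/76) = 43/148 + 125/38 = 10067/2812 ≈ 3.5800)
(-85 + l(-9, 10))/(M + t) = (-85 - 9*(-9 + 10))/(10067/2812 + 406/391) = (-85 - 9*1)/(5077869/1099492) = (-85 - 9)*(1099492/5077869) = -94*1099492/5077869 = -103352248/5077869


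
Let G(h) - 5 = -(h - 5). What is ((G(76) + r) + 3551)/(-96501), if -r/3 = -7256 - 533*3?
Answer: -30050/96501 ≈ -0.31140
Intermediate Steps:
G(h) = 10 - h (G(h) = 5 - (h - 5) = 5 - (-5 + h) = 5 + (5 - h) = 10 - h)
r = 26565 (r = -3*(-7256 - 533*3) = -3*(-7256 - 1599) = -3*(-8855) = 26565)
((G(76) + r) + 3551)/(-96501) = (((10 - 1*76) + 26565) + 3551)/(-96501) = (((10 - 76) + 26565) + 3551)*(-1/96501) = ((-66 + 26565) + 3551)*(-1/96501) = (26499 + 3551)*(-1/96501) = 30050*(-1/96501) = -30050/96501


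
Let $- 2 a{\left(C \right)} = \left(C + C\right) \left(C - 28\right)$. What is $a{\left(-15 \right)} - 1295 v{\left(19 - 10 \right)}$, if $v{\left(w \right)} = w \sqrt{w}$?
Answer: $-35610$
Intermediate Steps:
$v{\left(w \right)} = w^{\frac{3}{2}}$
$a{\left(C \right)} = - C \left(-28 + C\right)$ ($a{\left(C \right)} = - \frac{\left(C + C\right) \left(C - 28\right)}{2} = - \frac{2 C \left(-28 + C\right)}{2} = - C \left(-28 + C\right)$)
$a{\left(-15 \right)} - 1295 v{\left(19 - 10 \right)} = - 15 \left(28 - -15\right) - 1295 \left(19 - 10\right)^{\frac{3}{2}} = - 15 \left(28 + 15\right) - 1295 \left(19 - 10\right)^{\frac{3}{2}} = \left(-15\right) 43 - 1295 \cdot 9^{\frac{3}{2}} = -645 - 34965 = -35610$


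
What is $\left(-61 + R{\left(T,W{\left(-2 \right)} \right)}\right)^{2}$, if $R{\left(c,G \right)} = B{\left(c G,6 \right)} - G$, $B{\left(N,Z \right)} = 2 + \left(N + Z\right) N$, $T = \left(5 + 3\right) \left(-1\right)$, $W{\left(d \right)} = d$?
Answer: $87025$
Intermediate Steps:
$T = -8$ ($T = 8 \left(-1\right) = -8$)
$B{\left(N,Z \right)} = 2 + N \left(N + Z\right)$
$R{\left(c,G \right)} = 2 - G + G^{2} c^{2} + 6 G c$ ($R{\left(c,G \right)} = \left(2 + \left(c G\right)^{2} + c G 6\right) - G = \left(2 + \left(G c\right)^{2} + G c 6\right) - G = \left(2 + G^{2} c^{2} + 6 G c\right) - G = 2 - G + G^{2} c^{2} + 6 G c$)
$\left(-61 + R{\left(T,W{\left(-2 \right)} \right)}\right)^{2} = \left(-61 + \left(2 - -2 + \left(-2\right)^{2} \left(-8\right)^{2} + 6 \left(-2\right) \left(-8\right)\right)\right)^{2} = \left(-61 + \left(2 + 2 + 4 \cdot 64 + 96\right)\right)^{2} = \left(-61 + \left(2 + 2 + 256 + 96\right)\right)^{2} = \left(-61 + 356\right)^{2} = 295^{2} = 87025$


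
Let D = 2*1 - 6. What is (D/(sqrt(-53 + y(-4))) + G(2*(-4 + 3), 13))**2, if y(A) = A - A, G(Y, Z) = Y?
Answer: 196/53 - 16*I*sqrt(53)/53 ≈ 3.6981 - 2.1978*I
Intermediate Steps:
y(A) = 0
D = -4 (D = 2 - 6 = -4)
(D/(sqrt(-53 + y(-4))) + G(2*(-4 + 3), 13))**2 = (-4/sqrt(-53 + 0) + 2*(-4 + 3))**2 = (-4*(-I*sqrt(53)/53) + 2*(-1))**2 = (-4*(-I*sqrt(53)/53) - 2)**2 = (-(-4)*I*sqrt(53)/53 - 2)**2 = (4*I*sqrt(53)/53 - 2)**2 = (-2 + 4*I*sqrt(53)/53)**2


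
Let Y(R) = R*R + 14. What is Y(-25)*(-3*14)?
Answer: -26838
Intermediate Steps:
Y(R) = 14 + R**2 (Y(R) = R**2 + 14 = 14 + R**2)
Y(-25)*(-3*14) = (14 + (-25)**2)*(-3*14) = (14 + 625)*(-42) = 639*(-42) = -26838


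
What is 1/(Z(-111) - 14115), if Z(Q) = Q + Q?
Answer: -1/14337 ≈ -6.9750e-5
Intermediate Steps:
Z(Q) = 2*Q
1/(Z(-111) - 14115) = 1/(2*(-111) - 14115) = 1/(-222 - 14115) = 1/(-14337) = -1/14337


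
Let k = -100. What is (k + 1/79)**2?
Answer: 62394201/6241 ≈ 9997.5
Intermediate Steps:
(k + 1/79)**2 = (-100 + 1/79)**2 = (-7899/79)**2 = 62394201/6241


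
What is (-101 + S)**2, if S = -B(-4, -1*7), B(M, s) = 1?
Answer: 10404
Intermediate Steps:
S = -1 (S = -1*1 = -1)
(-101 + S)**2 = (-101 - 1)**2 = (-102)**2 = 10404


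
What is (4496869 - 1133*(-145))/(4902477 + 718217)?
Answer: 2330577/2810347 ≈ 0.82928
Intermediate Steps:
(4496869 - 1133*(-145))/(4902477 + 718217) = (4496869 + 164285)/5620694 = 4661154*(1/5620694) = 2330577/2810347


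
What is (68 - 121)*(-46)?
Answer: 2438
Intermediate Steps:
(68 - 121)*(-46) = -53*(-46) = 2438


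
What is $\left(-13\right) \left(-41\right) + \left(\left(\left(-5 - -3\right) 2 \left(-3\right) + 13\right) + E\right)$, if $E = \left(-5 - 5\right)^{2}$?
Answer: $658$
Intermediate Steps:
$E = 100$ ($E = \left(-5 - 5\right)^{2} = \left(-10\right)^{2} = 100$)
$\left(-13\right) \left(-41\right) + \left(\left(\left(-5 - -3\right) 2 \left(-3\right) + 13\right) + E\right) = \left(-13\right) \left(-41\right) + \left(\left(\left(-5 - -3\right) 2 \left(-3\right) + 13\right) + 100\right) = 533 + \left(\left(\left(-5 + 3\right) 2 \left(-3\right) + 13\right) + 100\right) = 533 + \left(\left(\left(-2\right) 2 \left(-3\right) + 13\right) + 100\right) = 533 + \left(\left(\left(-4\right) \left(-3\right) + 13\right) + 100\right) = 533 + \left(\left(12 + 13\right) + 100\right) = 533 + \left(25 + 100\right) = 533 + 125 = 658$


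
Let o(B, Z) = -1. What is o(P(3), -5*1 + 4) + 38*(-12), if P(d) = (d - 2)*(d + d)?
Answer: -457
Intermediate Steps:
P(d) = 2*d*(-2 + d) (P(d) = (-2 + d)*(2*d) = 2*d*(-2 + d))
o(P(3), -5*1 + 4) + 38*(-12) = -1 + 38*(-12) = -1 - 456 = -457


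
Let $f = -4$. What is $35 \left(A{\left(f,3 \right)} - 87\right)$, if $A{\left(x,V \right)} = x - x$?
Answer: $-3045$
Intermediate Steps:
$A{\left(x,V \right)} = 0$
$35 \left(A{\left(f,3 \right)} - 87\right) = 35 \left(0 - 87\right) = 35 \left(-87\right) = -3045$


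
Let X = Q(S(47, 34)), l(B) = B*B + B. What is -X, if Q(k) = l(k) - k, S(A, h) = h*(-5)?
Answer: -28900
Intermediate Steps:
l(B) = B + B² (l(B) = B² + B = B + B²)
S(A, h) = -5*h
Q(k) = -k + k*(1 + k) (Q(k) = k*(1 + k) - k = -k + k*(1 + k))
X = 28900 (X = (-5*34)² = (-170)² = 28900)
-X = -1*28900 = -28900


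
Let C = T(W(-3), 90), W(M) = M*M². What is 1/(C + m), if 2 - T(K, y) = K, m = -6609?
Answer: -1/6580 ≈ -0.00015198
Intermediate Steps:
W(M) = M³
T(K, y) = 2 - K
C = 29 (C = 2 - 1*(-3)³ = 2 - 1*(-27) = 2 + 27 = 29)
1/(C + m) = 1/(29 - 6609) = 1/(-6580) = -1/6580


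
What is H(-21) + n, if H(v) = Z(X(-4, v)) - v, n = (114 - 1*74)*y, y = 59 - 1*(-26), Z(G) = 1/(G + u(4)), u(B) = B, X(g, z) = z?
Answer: 58156/17 ≈ 3420.9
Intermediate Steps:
Z(G) = 1/(4 + G) (Z(G) = 1/(G + 4) = 1/(4 + G))
y = 85 (y = 59 + 26 = 85)
n = 3400 (n = (114 - 1*74)*85 = (114 - 74)*85 = 40*85 = 3400)
H(v) = 1/(4 + v) - v
H(-21) + n = (1 - 1*(-21)*(4 - 21))/(4 - 21) + 3400 = (1 - 1*(-21)*(-17))/(-17) + 3400 = -(1 - 357)/17 + 3400 = -1/17*(-356) + 3400 = 356/17 + 3400 = 58156/17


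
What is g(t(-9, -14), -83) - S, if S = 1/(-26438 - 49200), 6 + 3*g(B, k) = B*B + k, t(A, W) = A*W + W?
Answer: 942071293/226914 ≈ 4151.7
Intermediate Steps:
t(A, W) = W + A*W
g(B, k) = -2 + k/3 + B²/3 (g(B, k) = -2 + (B*B + k)/3 = -2 + (B² + k)/3 = -2 + (k + B²)/3 = -2 + (k/3 + B²/3) = -2 + k/3 + B²/3)
S = -1/75638 (S = 1/(-75638) = -1/75638 ≈ -1.3221e-5)
g(t(-9, -14), -83) - S = (-2 + (⅓)*(-83) + (-14*(1 - 9))²/3) - 1*(-1/75638) = (-2 - 83/3 + (-14*(-8))²/3) + 1/75638 = (-2 - 83/3 + (⅓)*112²) + 1/75638 = (-2 - 83/3 + (⅓)*12544) + 1/75638 = (-2 - 83/3 + 12544/3) + 1/75638 = 12455/3 + 1/75638 = 942071293/226914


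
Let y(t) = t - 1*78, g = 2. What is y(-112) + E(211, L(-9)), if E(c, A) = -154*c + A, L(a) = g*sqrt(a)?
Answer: -32684 + 6*I ≈ -32684.0 + 6.0*I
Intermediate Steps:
y(t) = -78 + t (y(t) = t - 78 = -78 + t)
L(a) = 2*sqrt(a)
E(c, A) = A - 154*c
y(-112) + E(211, L(-9)) = (-78 - 112) + (2*sqrt(-9) - 154*211) = -190 + (2*(3*I) - 32494) = -190 + (6*I - 32494) = -190 + (-32494 + 6*I) = -32684 + 6*I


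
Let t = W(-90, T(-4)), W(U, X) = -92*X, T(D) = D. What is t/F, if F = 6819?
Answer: 368/6819 ≈ 0.053967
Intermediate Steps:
t = 368 (t = -92*(-4) = 368)
t/F = 368/6819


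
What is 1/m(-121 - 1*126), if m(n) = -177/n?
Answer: 247/177 ≈ 1.3955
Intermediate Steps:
1/m(-121 - 1*126) = 1/(-177/(-121 - 1*126)) = 1/(-177/(-121 - 126)) = 1/(-177/(-247)) = 1/(-177*(-1/247)) = 1/(177/247) = 247/177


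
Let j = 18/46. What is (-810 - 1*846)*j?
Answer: -648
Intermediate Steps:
j = 9/23 (j = 18*(1/46) = 9/23 ≈ 0.39130)
(-810 - 1*846)*j = (-810 - 1*846)*(9/23) = (-810 - 846)*(9/23) = -1656*9/23 = -648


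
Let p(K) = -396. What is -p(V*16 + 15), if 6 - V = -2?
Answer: 396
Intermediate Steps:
V = 8 (V = 6 - 1*(-2) = 6 + 2 = 8)
-p(V*16 + 15) = -1*(-396) = 396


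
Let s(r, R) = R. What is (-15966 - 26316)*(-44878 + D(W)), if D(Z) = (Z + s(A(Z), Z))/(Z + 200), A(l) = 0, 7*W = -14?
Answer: 20872856952/11 ≈ 1.8975e+9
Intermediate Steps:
W = -2 (W = (⅐)*(-14) = -2)
D(Z) = 2*Z/(200 + Z) (D(Z) = (Z + Z)/(Z + 200) = (2*Z)/(200 + Z) = 2*Z/(200 + Z))
(-15966 - 26316)*(-44878 + D(W)) = (-15966 - 26316)*(-44878 + 2*(-2)/(200 - 2)) = -42282*(-44878 + 2*(-2)/198) = -42282*(-44878 + 2*(-2)*(1/198)) = -42282*(-44878 - 2/99) = -42282*(-4442924/99) = 20872856952/11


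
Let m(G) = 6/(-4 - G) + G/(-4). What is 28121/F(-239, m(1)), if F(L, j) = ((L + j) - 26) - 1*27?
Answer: -562420/5869 ≈ -95.829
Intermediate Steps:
m(G) = 6/(-4 - G) - G/4 (m(G) = 6/(-4 - G) + G*(-¼) = 6/(-4 - G) - G/4)
F(L, j) = -53 + L + j (F(L, j) = (-26 + L + j) - 27 = -53 + L + j)
28121/F(-239, m(1)) = 28121/(-53 - 239 + (-6 - 1*1 - ¼*1²)/(4 + 1)) = 28121/(-53 - 239 + (-6 - 1 - ¼*1)/5) = 28121/(-53 - 239 + (-6 - 1 - ¼)/5) = 28121/(-53 - 239 + (⅕)*(-29/4)) = 28121/(-53 - 239 - 29/20) = 28121/(-5869/20) = 28121*(-20/5869) = -562420/5869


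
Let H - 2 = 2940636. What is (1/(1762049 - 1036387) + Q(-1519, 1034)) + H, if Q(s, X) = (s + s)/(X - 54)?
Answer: 5334767507012/1814155 ≈ 2.9406e+6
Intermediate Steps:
H = 2940638 (H = 2 + 2940636 = 2940638)
Q(s, X) = 2*s/(-54 + X) (Q(s, X) = (2*s)/(-54 + X) = 2*s/(-54 + X))
(1/(1762049 - 1036387) + Q(-1519, 1034)) + H = (1/(1762049 - 1036387) + 2*(-1519)/(-54 + 1034)) + 2940638 = (1/725662 + 2*(-1519)/980) + 2940638 = (1/725662 + 2*(-1519)*(1/980)) + 2940638 = (1/725662 - 31/10) + 2940638 = -5623878/1814155 + 2940638 = 5334767507012/1814155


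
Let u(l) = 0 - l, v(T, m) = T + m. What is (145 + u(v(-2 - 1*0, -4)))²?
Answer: 22801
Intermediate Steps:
u(l) = -l
(145 + u(v(-2 - 1*0, -4)))² = (145 - ((-2 - 1*0) - 4))² = (145 - ((-2 + 0) - 4))² = (145 - (-2 - 4))² = (145 - 1*(-6))² = (145 + 6)² = 151² = 22801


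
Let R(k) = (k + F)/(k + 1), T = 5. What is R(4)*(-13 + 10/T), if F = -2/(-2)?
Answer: -11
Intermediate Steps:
F = 1 (F = -2*(-½) = 1)
R(k) = 1 (R(k) = (k + 1)/(k + 1) = (1 + k)/(1 + k) = 1)
R(4)*(-13 + 10/T) = 1*(-13 + 10/5) = 1*(-13 + 10*(⅕)) = 1*(-13 + 2) = 1*(-11) = -11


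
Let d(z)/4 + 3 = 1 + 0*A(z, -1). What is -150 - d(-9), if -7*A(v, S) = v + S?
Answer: -142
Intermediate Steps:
A(v, S) = -S/7 - v/7 (A(v, S) = -(v + S)/7 = -(S + v)/7 = -S/7 - v/7)
d(z) = -8 (d(z) = -12 + 4*(1 + 0*(-1/7*(-1) - z/7)) = -12 + 4*(1 + 0*(1/7 - z/7)) = -12 + 4*(1 + 0) = -12 + 4*1 = -12 + 4 = -8)
-150 - d(-9) = -150 - 1*(-8) = -150 + 8 = -142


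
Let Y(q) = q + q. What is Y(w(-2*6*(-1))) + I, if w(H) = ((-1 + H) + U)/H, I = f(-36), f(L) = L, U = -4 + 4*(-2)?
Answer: -217/6 ≈ -36.167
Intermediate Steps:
U = -12 (U = -4 - 8 = -12)
I = -36
w(H) = (-13 + H)/H (w(H) = ((-1 + H) - 12)/H = (-13 + H)/H)
Y(q) = 2*q
Y(w(-2*6*(-1))) + I = 2*((-13 - 2*6*(-1))/((-2*6*(-1)))) - 36 = 2*((-13 - 12*(-1))/((-12*(-1)))) - 36 = 2*((-13 + 12)/12) - 36 = 2*((1/12)*(-1)) - 36 = 2*(-1/12) - 36 = -1/6 - 36 = -217/6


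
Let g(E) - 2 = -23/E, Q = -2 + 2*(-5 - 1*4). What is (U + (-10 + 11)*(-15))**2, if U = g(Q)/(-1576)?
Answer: 223599416769/993510400 ≈ 225.06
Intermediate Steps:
Q = -20 (Q = -2 + 2*(-5 - 4) = -2 + 2*(-9) = -2 - 18 = -20)
g(E) = 2 - 23/E
U = -63/31520 (U = (2 - 23/(-20))/(-1576) = (2 - 23*(-1/20))*(-1/1576) = (2 + 23/20)*(-1/1576) = (63/20)*(-1/1576) = -63/31520 ≈ -0.0019987)
(U + (-10 + 11)*(-15))**2 = (-63/31520 + (-10 + 11)*(-15))**2 = (-63/31520 + 1*(-15))**2 = (-63/31520 - 15)**2 = (-472863/31520)**2 = 223599416769/993510400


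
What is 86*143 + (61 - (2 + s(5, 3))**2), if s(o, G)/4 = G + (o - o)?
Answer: 12163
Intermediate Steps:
s(o, G) = 4*G (s(o, G) = 4*(G + (o - o)) = 4*(G + 0) = 4*G)
86*143 + (61 - (2 + s(5, 3))**2) = 86*143 + (61 - (2 + 4*3)**2) = 12298 + (61 - (2 + 12)**2) = 12298 + (61 - 1*14**2) = 12298 + (61 - 1*196) = 12298 + (61 - 196) = 12298 - 135 = 12163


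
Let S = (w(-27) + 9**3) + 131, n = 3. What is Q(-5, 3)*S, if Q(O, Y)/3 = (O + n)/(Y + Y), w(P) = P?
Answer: -833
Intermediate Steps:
Q(O, Y) = 3*(3 + O)/(2*Y) (Q(O, Y) = 3*((O + 3)/(Y + Y)) = 3*((3 + O)/((2*Y))) = 3*((3 + O)*(1/(2*Y))) = 3*((3 + O)/(2*Y)) = 3*(3 + O)/(2*Y))
S = 833 (S = (-27 + 9**3) + 131 = (-27 + 729) + 131 = 702 + 131 = 833)
Q(-5, 3)*S = ((3/2)*(3 - 5)/3)*833 = ((3/2)*(1/3)*(-2))*833 = -1*833 = -833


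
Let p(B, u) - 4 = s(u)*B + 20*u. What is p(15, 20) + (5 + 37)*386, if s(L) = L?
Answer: 16916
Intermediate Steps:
p(B, u) = 4 + 20*u + B*u (p(B, u) = 4 + (u*B + 20*u) = 4 + (B*u + 20*u) = 4 + (20*u + B*u) = 4 + 20*u + B*u)
p(15, 20) + (5 + 37)*386 = (4 + 20*20 + 15*20) + (5 + 37)*386 = (4 + 400 + 300) + 42*386 = 704 + 16212 = 16916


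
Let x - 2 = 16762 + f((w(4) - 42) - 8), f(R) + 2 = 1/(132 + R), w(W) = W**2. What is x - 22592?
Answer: -571339/98 ≈ -5830.0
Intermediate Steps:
f(R) = -2 + 1/(132 + R)
x = 1642677/98 (x = 2 + (16762 + (-263 - 2*((4**2 - 42) - 8))/(132 + ((4**2 - 42) - 8))) = 2 + (16762 + (-263 - 2*((16 - 42) - 8))/(132 + ((16 - 42) - 8))) = 2 + (16762 + (-263 - 2*(-26 - 8))/(132 + (-26 - 8))) = 2 + (16762 + (-263 - 2*(-34))/(132 - 34)) = 2 + (16762 + (-263 + 68)/98) = 2 + (16762 + (1/98)*(-195)) = 2 + (16762 - 195/98) = 2 + 1642481/98 = 1642677/98 ≈ 16762.)
x - 22592 = 1642677/98 - 22592 = -571339/98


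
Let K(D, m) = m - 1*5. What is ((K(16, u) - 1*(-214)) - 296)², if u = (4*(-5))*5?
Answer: 34969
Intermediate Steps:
u = -100 (u = -20*5 = -100)
K(D, m) = -5 + m (K(D, m) = m - 5 = -5 + m)
((K(16, u) - 1*(-214)) - 296)² = (((-5 - 100) - 1*(-214)) - 296)² = ((-105 + 214) - 296)² = (109 - 296)² = (-187)² = 34969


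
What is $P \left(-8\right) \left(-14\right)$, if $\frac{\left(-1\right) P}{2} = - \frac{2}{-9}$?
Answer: $- \frac{448}{9} \approx -49.778$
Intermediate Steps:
$P = - \frac{4}{9}$ ($P = - 2 \left(- \frac{2}{-9}\right) = - 2 \left(\left(-2\right) \left(- \frac{1}{9}\right)\right) = \left(-2\right) \frac{2}{9} = - \frac{4}{9} \approx -0.44444$)
$P \left(-8\right) \left(-14\right) = \left(- \frac{4}{9}\right) \left(-8\right) \left(-14\right) = \frac{32}{9} \left(-14\right) = - \frac{448}{9}$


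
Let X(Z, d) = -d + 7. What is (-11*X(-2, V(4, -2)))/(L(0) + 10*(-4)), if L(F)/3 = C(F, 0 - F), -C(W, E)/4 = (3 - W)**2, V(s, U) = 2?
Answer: 55/148 ≈ 0.37162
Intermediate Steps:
X(Z, d) = 7 - d
C(W, E) = -4*(3 - W)**2
L(F) = -12*(-3 + F)**2 (L(F) = 3*(-4*(-3 + F)**2) = -12*(-3 + F)**2)
(-11*X(-2, V(4, -2)))/(L(0) + 10*(-4)) = (-11*(7 - 1*2))/(-12*(-3 + 0)**2 + 10*(-4)) = (-11*(7 - 2))/(-12*(-3)**2 - 40) = (-11*5)/(-12*9 - 40) = -55/(-108 - 40) = -55/(-148) = -55*(-1/148) = 55/148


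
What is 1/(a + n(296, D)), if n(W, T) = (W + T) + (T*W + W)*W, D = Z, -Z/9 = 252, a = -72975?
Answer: -1/198700419 ≈ -5.0327e-9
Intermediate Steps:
Z = -2268 (Z = -9*252 = -2268)
D = -2268
n(W, T) = T + W + W*(W + T*W) (n(W, T) = (T + W) + (W + T*W)*W = (T + W) + W*(W + T*W) = T + W + W*(W + T*W))
1/(a + n(296, D)) = 1/(-72975 + (-2268 + 296 + 296**2 - 2268*296**2)) = 1/(-72975 + (-2268 + 296 + 87616 - 2268*87616)) = 1/(-72975 + (-2268 + 296 + 87616 - 198713088)) = 1/(-72975 - 198627444) = 1/(-198700419) = -1/198700419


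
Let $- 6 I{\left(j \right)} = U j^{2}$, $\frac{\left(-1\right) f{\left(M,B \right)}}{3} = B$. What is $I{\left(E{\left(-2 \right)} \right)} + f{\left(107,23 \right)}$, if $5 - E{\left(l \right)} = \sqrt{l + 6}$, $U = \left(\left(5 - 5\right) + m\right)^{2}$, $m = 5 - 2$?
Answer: $- \frac{165}{2} \approx -82.5$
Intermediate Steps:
$f{\left(M,B \right)} = - 3 B$
$m = 3$ ($m = 5 - 2 = 3$)
$U = 9$ ($U = \left(\left(5 - 5\right) + 3\right)^{2} = \left(0 + 3\right)^{2} = 3^{2} = 9$)
$E{\left(l \right)} = 5 - \sqrt{6 + l}$ ($E{\left(l \right)} = 5 - \sqrt{l + 6} = 5 - \sqrt{6 + l}$)
$I{\left(j \right)} = - \frac{3 j^{2}}{2}$ ($I{\left(j \right)} = - \frac{9 j^{2}}{6} = - \frac{3 j^{2}}{2}$)
$I{\left(E{\left(-2 \right)} \right)} + f{\left(107,23 \right)} = - \frac{3 \left(5 - \sqrt{6 - 2}\right)^{2}}{2} - 69 = - \frac{3 \left(5 - \sqrt{4}\right)^{2}}{2} - 69 = - \frac{3 \left(5 - 2\right)^{2}}{2} - 69 = - \frac{3 \cdot 3^{2}}{2} - 69 = \left(- \frac{3}{2}\right) 9 - 69 = - \frac{27}{2} - 69 = - \frac{165}{2}$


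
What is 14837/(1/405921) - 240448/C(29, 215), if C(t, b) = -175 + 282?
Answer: 644423296391/107 ≈ 6.0226e+9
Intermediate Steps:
C(t, b) = 107
14837/(1/405921) - 240448/C(29, 215) = 14837/(1/405921) - 240448/107 = 14837/(1/405921) - 240448*1/107 = 14837*405921 - 240448/107 = 6022649877 - 240448/107 = 644423296391/107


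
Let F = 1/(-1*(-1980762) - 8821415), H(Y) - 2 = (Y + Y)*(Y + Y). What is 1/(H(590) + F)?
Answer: 6840653/9524938918505 ≈ 7.1818e-7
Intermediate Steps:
H(Y) = 2 + 4*Y² (H(Y) = 2 + (Y + Y)*(Y + Y) = 2 + (2*Y)*(2*Y) = 2 + 4*Y²)
F = -1/6840653 (F = 1/(1980762 - 8821415) = 1/(-6840653) = -1/6840653 ≈ -1.4618e-7)
1/(H(590) + F) = 1/((2 + 4*590²) - 1/6840653) = 1/((2 + 4*348100) - 1/6840653) = 1/((2 + 1392400) - 1/6840653) = 1/(1392402 - 1/6840653) = 1/(9524938918505/6840653) = 6840653/9524938918505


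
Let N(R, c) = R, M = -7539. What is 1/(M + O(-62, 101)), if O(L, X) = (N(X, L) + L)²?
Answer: -1/6018 ≈ -0.00016617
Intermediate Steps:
O(L, X) = (L + X)² (O(L, X) = (X + L)² = (L + X)²)
1/(M + O(-62, 101)) = 1/(-7539 + (-62 + 101)²) = 1/(-7539 + 39²) = 1/(-7539 + 1521) = 1/(-6018) = -1/6018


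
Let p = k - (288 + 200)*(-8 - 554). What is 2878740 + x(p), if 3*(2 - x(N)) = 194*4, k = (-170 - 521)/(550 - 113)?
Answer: 8635450/3 ≈ 2.8785e+6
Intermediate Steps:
k = -691/437 ≈ -1.5812
p = 119849181/437 (p = -691/437 - (288 + 200)*(-8 - 554) = -691/437 - 488*(-562) = -691/437 - 1*(-274256) = -691/437 + 274256 = 119849181/437 ≈ 2.7425e+5)
x(N) = -770/3 (x(N) = 2 - 194*4/3 = 2 - 1/3*776 = 2 - 776/3 = -770/3)
2878740 + x(p) = 2878740 - 770/3 = 8635450/3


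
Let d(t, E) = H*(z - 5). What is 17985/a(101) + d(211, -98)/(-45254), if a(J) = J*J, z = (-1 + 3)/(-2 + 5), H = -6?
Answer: 406813982/230818027 ≈ 1.7625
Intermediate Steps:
z = ⅔ (z = 2/3 = 2*(⅓) = ⅔ ≈ 0.66667)
d(t, E) = 26 (d(t, E) = -6*(⅔ - 5) = -6*(-13/3) = 26)
a(J) = J²
17985/a(101) + d(211, -98)/(-45254) = 17985/(101²) + 26/(-45254) = 17985/10201 + 26*(-1/45254) = 17985*(1/10201) - 13/22627 = 17985/10201 - 13/22627 = 406813982/230818027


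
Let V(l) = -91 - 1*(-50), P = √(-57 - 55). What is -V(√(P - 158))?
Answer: 41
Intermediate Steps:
P = 4*I*√7 (P = √(-112) = 4*I*√7 ≈ 10.583*I)
V(l) = -41 (V(l) = -91 + 50 = -41)
-V(√(P - 158)) = -1*(-41) = 41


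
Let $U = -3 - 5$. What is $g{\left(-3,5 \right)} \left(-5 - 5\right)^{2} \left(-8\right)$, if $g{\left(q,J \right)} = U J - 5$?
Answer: $36000$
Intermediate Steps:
$U = -8$
$g{\left(q,J \right)} = -5 - 8 J$ ($g{\left(q,J \right)} = - 8 J - 5 = -5 - 8 J$)
$g{\left(-3,5 \right)} \left(-5 - 5\right)^{2} \left(-8\right) = \left(-5 - 40\right) \left(-5 - 5\right)^{2} \left(-8\right) = \left(-5 - 40\right) \left(-10\right)^{2} \left(-8\right) = \left(-45\right) 100 \left(-8\right) = \left(-4500\right) \left(-8\right) = 36000$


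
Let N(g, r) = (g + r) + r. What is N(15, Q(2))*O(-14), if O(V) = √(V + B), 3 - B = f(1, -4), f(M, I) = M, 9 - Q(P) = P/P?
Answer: 62*I*√3 ≈ 107.39*I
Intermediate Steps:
Q(P) = 8 (Q(P) = 9 - P/P = 9 - 1*1 = 9 - 1 = 8)
B = 2 (B = 3 - 1*1 = 3 - 1 = 2)
N(g, r) = g + 2*r
O(V) = √(2 + V) (O(V) = √(V + 2) = √(2 + V))
N(15, Q(2))*O(-14) = (15 + 2*8)*√(2 - 14) = (15 + 16)*√(-12) = 31*(2*I*√3) = 62*I*√3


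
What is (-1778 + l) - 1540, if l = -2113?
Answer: -5431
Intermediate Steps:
(-1778 + l) - 1540 = (-1778 - 2113) - 1540 = -3891 - 1540 = -5431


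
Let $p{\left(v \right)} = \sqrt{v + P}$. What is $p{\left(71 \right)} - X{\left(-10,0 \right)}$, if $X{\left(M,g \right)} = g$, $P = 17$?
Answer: $2 \sqrt{22} \approx 9.3808$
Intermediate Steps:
$p{\left(v \right)} = \sqrt{17 + v}$ ($p{\left(v \right)} = \sqrt{v + 17} = \sqrt{17 + v}$)
$p{\left(71 \right)} - X{\left(-10,0 \right)} = \sqrt{17 + 71} - 0 = \sqrt{88} + 0 = 2 \sqrt{22} + 0 = 2 \sqrt{22}$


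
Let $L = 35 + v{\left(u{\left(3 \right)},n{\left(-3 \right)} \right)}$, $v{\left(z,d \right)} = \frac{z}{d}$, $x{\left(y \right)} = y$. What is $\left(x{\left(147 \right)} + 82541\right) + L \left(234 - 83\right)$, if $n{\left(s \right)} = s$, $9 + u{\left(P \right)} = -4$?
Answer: $\frac{265882}{3} \approx 88627.0$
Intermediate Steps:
$u{\left(P \right)} = -13$ ($u{\left(P \right)} = -9 - 4 = -13$)
$L = \frac{118}{3}$ ($L = 35 - \frac{13}{-3} = 35 - - \frac{13}{3} = 35 + \frac{13}{3} = \frac{118}{3} \approx 39.333$)
$\left(x{\left(147 \right)} + 82541\right) + L \left(234 - 83\right) = \left(147 + 82541\right) + \frac{118 \left(234 - 83\right)}{3} = 82688 + \frac{118}{3} \cdot 151 = 82688 + \frac{17818}{3} = \frac{265882}{3}$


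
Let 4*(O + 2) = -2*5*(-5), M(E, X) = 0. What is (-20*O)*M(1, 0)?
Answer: 0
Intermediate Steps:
O = 21/2 (O = -2 + (-2*5*(-5))/4 = -2 + (-10*(-5))/4 = -2 + (¼)*50 = -2 + 25/2 = 21/2 ≈ 10.500)
(-20*O)*M(1, 0) = -20*21/2*0 = -210*0 = 0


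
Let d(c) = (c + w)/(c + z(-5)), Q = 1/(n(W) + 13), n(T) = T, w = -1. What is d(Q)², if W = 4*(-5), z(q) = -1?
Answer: 1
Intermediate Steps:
W = -20
Q = -⅐ (Q = 1/(-20 + 13) = 1/(-7) = -⅐ ≈ -0.14286)
d(c) = 1 (d(c) = (c - 1)/(c - 1) = (-1 + c)/(-1 + c) = 1)
d(Q)² = 1² = 1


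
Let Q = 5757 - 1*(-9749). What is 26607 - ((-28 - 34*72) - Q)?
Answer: 44589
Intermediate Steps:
Q = 15506 (Q = 5757 + 9749 = 15506)
26607 - ((-28 - 34*72) - Q) = 26607 - ((-28 - 34*72) - 1*15506) = 26607 - ((-28 - 2448) - 15506) = 26607 - (-2476 - 15506) = 26607 - 1*(-17982) = 26607 + 17982 = 44589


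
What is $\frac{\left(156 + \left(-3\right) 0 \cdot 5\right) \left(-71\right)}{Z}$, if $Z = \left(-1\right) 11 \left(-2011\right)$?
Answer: $- \frac{11076}{22121} \approx -0.5007$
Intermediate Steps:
$Z = 22121$ ($Z = \left(-11\right) \left(-2011\right) = 22121$)
$\frac{\left(156 + \left(-3\right) 0 \cdot 5\right) \left(-71\right)}{Z} = \frac{\left(156 + \left(-3\right) 0 \cdot 5\right) \left(-71\right)}{22121} = \left(156 + 0 \cdot 5\right) \left(-71\right) \frac{1}{22121} = \left(156 + 0\right) \left(-71\right) \frac{1}{22121} = 156 \left(-71\right) \frac{1}{22121} = \left(-11076\right) \frac{1}{22121} = - \frac{11076}{22121}$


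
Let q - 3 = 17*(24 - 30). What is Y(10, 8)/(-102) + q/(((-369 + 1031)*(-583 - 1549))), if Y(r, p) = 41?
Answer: -28928323/71980584 ≈ -0.40189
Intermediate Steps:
q = -99 (q = 3 + 17*(24 - 30) = 3 + 17*(-6) = 3 - 102 = -99)
Y(10, 8)/(-102) + q/(((-369 + 1031)*(-583 - 1549))) = 41/(-102) - 99*1/((-583 - 1549)*(-369 + 1031)) = 41*(-1/102) - 99/(662*(-2132)) = -41/102 - 99/(-1411384) = -41/102 - 99*(-1/1411384) = -41/102 + 99/1411384 = -28928323/71980584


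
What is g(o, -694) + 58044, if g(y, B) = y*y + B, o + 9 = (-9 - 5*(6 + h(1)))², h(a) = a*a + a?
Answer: 5779014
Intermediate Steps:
h(a) = a + a² (h(a) = a² + a = a + a²)
o = 2392 (o = -9 + (-9 - 5*(6 + 1*(1 + 1)))² = -9 + (-9 - 5*(6 + 1*2))² = -9 + (-9 - 5*(6 + 2))² = -9 + (-9 - 5*8)² = -9 + (-9 - 40)² = -9 + (-49)² = -9 + 2401 = 2392)
g(y, B) = B + y² (g(y, B) = y² + B = B + y²)
g(o, -694) + 58044 = (-694 + 2392²) + 58044 = (-694 + 5721664) + 58044 = 5720970 + 58044 = 5779014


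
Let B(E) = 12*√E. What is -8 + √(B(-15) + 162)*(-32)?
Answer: -8 - 32*√(162 + 12*I*√15) ≈ -419.38 - 57.843*I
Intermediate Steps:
-8 + √(B(-15) + 162)*(-32) = -8 + √(12*√(-15) + 162)*(-32) = -8 + √(12*(I*√15) + 162)*(-32) = -8 + √(12*I*√15 + 162)*(-32) = -8 + √(162 + 12*I*√15)*(-32) = -8 - 32*√(162 + 12*I*√15)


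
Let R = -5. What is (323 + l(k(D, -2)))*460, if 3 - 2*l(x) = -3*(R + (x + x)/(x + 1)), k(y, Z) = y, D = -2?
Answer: 148580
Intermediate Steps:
l(x) = -6 + 3*x/(1 + x) (l(x) = 3/2 - (-3)*(-5 + (x + x)/(x + 1))/2 = 3/2 - (-3)*(-5 + (2*x)/(1 + x))/2 = 3/2 - (-3)*(-5 + 2*x/(1 + x))/2 = 3/2 - (15 - 6*x/(1 + x))/2 = 3/2 + (-15/2 + 3*x/(1 + x)) = -6 + 3*x/(1 + x))
(323 + l(k(D, -2)))*460 = (323 + 3*(-2 - 1*(-2))/(1 - 2))*460 = (323 + 3*(-2 + 2)/(-1))*460 = (323 + 3*(-1)*0)*460 = (323 + 0)*460 = 323*460 = 148580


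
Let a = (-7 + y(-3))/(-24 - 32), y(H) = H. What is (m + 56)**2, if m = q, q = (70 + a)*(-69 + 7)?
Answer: 3615737161/196 ≈ 1.8448e+7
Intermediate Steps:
a = 5/28 (a = (-7 - 3)/(-24 - 32) = -10/(-56) = -10*(-1/56) = 5/28 ≈ 0.17857)
q = -60915/14 (q = (70 + 5/28)*(-69 + 7) = (1965/28)*(-62) = -60915/14 ≈ -4351.1)
m = -60915/14 ≈ -4351.1
(m + 56)**2 = (-60915/14 + 56)**2 = (-60131/14)**2 = 3615737161/196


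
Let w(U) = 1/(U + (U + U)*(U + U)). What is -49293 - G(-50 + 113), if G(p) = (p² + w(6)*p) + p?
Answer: -2666271/50 ≈ -53325.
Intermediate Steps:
w(U) = 1/(U + 4*U²) (w(U) = 1/(U + (2*U)*(2*U)) = 1/(U + 4*U²))
G(p) = p² + 151*p/150 (G(p) = (p² + (1/(6*(1 + 4*6)))*p) + p = (p² + (1/(6*(1 + 24)))*p) + p = (p² + ((⅙)/25)*p) + p = (p² + ((⅙)*(1/25))*p) + p = (p² + p/150) + p = p² + 151*p/150)
-49293 - G(-50 + 113) = -49293 - (-50 + 113)*(151 + 150*(-50 + 113))/150 = -49293 - 63*(151 + 150*63)/150 = -49293 - 63*(151 + 9450)/150 = -49293 - 63*9601/150 = -49293 - 1*201621/50 = -49293 - 201621/50 = -2666271/50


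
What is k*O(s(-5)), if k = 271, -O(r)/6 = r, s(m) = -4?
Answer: 6504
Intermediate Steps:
O(r) = -6*r
k*O(s(-5)) = 271*(-6*(-4)) = 271*24 = 6504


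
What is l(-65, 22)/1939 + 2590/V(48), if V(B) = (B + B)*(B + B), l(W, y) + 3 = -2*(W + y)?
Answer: 2893469/8934912 ≈ 0.32384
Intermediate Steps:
l(W, y) = -3 - 2*W - 2*y (l(W, y) = -3 - 2*(W + y) = -3 + (-2*W - 2*y) = -3 - 2*W - 2*y)
V(B) = 4*B² (V(B) = (2*B)*(2*B) = 4*B²)
l(-65, 22)/1939 + 2590/V(48) = (-3 - 2*(-65) - 2*22)/1939 + 2590/((4*48²)) = (-3 + 130 - 44)*(1/1939) + 2590/((4*2304)) = 83*(1/1939) + 2590/9216 = 83/1939 + 2590*(1/9216) = 83/1939 + 1295/4608 = 2893469/8934912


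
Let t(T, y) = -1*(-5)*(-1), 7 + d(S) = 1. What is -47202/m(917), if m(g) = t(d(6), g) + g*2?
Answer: -47202/1829 ≈ -25.808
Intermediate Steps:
d(S) = -6 (d(S) = -7 + 1 = -6)
t(T, y) = -5 (t(T, y) = 5*(-1) = -5)
m(g) = -5 + 2*g (m(g) = -5 + g*2 = -5 + 2*g)
-47202/m(917) = -47202/(-5 + 2*917) = -47202/(-5 + 1834) = -47202/1829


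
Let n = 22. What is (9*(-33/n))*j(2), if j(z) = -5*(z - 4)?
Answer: -135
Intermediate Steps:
j(z) = 20 - 5*z (j(z) = -5*(-4 + z) = 20 - 5*z)
(9*(-33/n))*j(2) = (9*(-33/22))*(20 - 5*2) = (9*(-33*1/22))*(20 - 10) = (9*(-3/2))*10 = -27/2*10 = -135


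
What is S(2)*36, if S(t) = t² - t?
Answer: 72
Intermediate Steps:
S(2)*36 = (2*(-1 + 2))*36 = (2*1)*36 = 2*36 = 72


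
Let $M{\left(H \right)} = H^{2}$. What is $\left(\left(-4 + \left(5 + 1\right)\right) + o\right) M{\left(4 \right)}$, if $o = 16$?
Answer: $288$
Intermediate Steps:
$\left(\left(-4 + \left(5 + 1\right)\right) + o\right) M{\left(4 \right)} = \left(\left(-4 + \left(5 + 1\right)\right) + 16\right) 4^{2} = \left(\left(-4 + 6\right) + 16\right) 16 = \left(2 + 16\right) 16 = 18 \cdot 16 = 288$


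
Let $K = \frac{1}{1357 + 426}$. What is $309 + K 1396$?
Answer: $\frac{552343}{1783} \approx 309.78$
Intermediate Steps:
$K = \frac{1}{1783} \approx 0.00056085$
$309 + K 1396 = 309 + \frac{1}{1783} \cdot 1396 = 309 + \frac{1396}{1783} = \frac{552343}{1783}$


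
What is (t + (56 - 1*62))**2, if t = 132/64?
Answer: 3969/256 ≈ 15.504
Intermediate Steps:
t = 33/16 (t = 132*(1/64) = 33/16 ≈ 2.0625)
(t + (56 - 1*62))**2 = (33/16 + (56 - 1*62))**2 = (33/16 + (56 - 62))**2 = (33/16 - 6)**2 = (-63/16)**2 = 3969/256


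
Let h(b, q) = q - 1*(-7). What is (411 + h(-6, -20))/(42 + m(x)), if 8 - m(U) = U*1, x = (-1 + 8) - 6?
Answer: 398/49 ≈ 8.1225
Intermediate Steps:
h(b, q) = 7 + q (h(b, q) = q + 7 = 7 + q)
x = 1 (x = 7 - 6 = 1)
m(U) = 8 - U
(411 + h(-6, -20))/(42 + m(x)) = (411 + (7 - 20))/(42 + (8 - 1*1)) = (411 - 13)/(42 + (8 - 1)) = 398/(42 + 7) = 398/49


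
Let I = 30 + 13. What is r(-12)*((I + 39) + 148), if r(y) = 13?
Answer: 2990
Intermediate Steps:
I = 43
r(-12)*((I + 39) + 148) = 13*((43 + 39) + 148) = 13*(82 + 148) = 13*230 = 2990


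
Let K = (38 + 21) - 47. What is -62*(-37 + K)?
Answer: 1550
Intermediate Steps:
K = 12 (K = 59 - 47 = 12)
-62*(-37 + K) = -62*(-37 + 12) = -62*(-25) = 1550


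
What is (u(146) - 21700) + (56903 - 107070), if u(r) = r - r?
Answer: -71867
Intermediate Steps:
u(r) = 0
(u(146) - 21700) + (56903 - 107070) = (0 - 21700) + (56903 - 107070) = -21700 - 50167 = -71867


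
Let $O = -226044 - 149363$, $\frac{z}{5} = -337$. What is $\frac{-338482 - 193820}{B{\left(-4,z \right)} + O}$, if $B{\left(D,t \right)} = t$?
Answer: $\frac{266151}{188546} \approx 1.4116$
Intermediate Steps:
$z = -1685$ ($z = 5 \left(-337\right) = -1685$)
$O = -375407$
$\frac{-338482 - 193820}{B{\left(-4,z \right)} + O} = \frac{-338482 - 193820}{-1685 - 375407} = - \frac{532302}{-377092} = \left(-532302\right) \left(- \frac{1}{377092}\right) = \frac{266151}{188546}$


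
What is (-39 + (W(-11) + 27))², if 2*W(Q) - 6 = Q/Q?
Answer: 289/4 ≈ 72.250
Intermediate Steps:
W(Q) = 7/2 (W(Q) = 3 + (Q/Q)/2 = 3 + (½)*1 = 3 + ½ = 7/2)
(-39 + (W(-11) + 27))² = (-39 + (7/2 + 27))² = (-39 + 61/2)² = (-17/2)² = 289/4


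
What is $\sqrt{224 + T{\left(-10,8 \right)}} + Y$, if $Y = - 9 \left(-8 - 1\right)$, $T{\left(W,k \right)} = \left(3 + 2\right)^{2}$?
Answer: $81 + \sqrt{249} \approx 96.78$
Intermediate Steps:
$T{\left(W,k \right)} = 25$ ($T{\left(W,k \right)} = 5^{2} = 25$)
$Y = 81$ ($Y = \left(-9\right) \left(-9\right) = 81$)
$\sqrt{224 + T{\left(-10,8 \right)}} + Y = \sqrt{224 + 25} + 81 = \sqrt{249} + 81 = 81 + \sqrt{249}$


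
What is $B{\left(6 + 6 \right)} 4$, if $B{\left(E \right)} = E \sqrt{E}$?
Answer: $96 \sqrt{3} \approx 166.28$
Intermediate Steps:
$B{\left(E \right)} = E^{\frac{3}{2}}$
$B{\left(6 + 6 \right)} 4 = \left(6 + 6\right)^{\frac{3}{2}} \cdot 4 = 12^{\frac{3}{2}} \cdot 4 = 24 \sqrt{3} \cdot 4 = 96 \sqrt{3}$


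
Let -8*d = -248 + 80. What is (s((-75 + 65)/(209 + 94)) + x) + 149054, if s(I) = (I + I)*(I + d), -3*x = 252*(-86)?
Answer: 14347599842/91809 ≈ 1.5628e+5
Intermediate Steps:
d = 21 (d = -(-248 + 80)/8 = -⅛*(-168) = 21)
x = 7224 (x = -84*(-86) = -⅓*(-21672) = 7224)
s(I) = 2*I*(21 + I) (s(I) = (I + I)*(I + 21) = (2*I)*(21 + I) = 2*I*(21 + I))
(s((-75 + 65)/(209 + 94)) + x) + 149054 = (2*((-75 + 65)/(209 + 94))*(21 + (-75 + 65)/(209 + 94)) + 7224) + 149054 = (2*(-10/303)*(21 - 10/303) + 7224) + 149054 = (2*(-10/303)*(6353/303) + 7224) + 149054 = (-127060/91809 + 7224) + 149054 = 663101156/91809 + 149054 = 14347599842/91809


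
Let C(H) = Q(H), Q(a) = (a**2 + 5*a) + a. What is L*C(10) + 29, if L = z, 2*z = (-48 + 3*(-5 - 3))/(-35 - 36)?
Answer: 7819/71 ≈ 110.13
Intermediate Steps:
Q(a) = a**2 + 6*a
z = 36/71 (z = ((-48 + 3*(-5 - 3))/(-35 - 36))/2 = ((-48 + 3*(-8))/(-71))/2 = ((-48 - 24)*(-1/71))/2 = (-72*(-1/71))/2 = (1/2)*(72/71) = 36/71 ≈ 0.50704)
C(H) = H*(6 + H)
L = 36/71 ≈ 0.50704
L*C(10) + 29 = 36*(10*(6 + 10))/71 + 29 = 36*(10*16)/71 + 29 = (36/71)*160 + 29 = 5760/71 + 29 = 7819/71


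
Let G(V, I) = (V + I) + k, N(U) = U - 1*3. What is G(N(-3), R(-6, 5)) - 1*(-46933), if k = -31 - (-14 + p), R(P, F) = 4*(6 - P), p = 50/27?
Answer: 1267816/27 ≈ 46956.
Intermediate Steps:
N(U) = -3 + U (N(U) = U - 3 = -3 + U)
p = 50/27 (p = 50*(1/27) = 50/27 ≈ 1.8519)
R(P, F) = 24 - 4*P
k = -509/27 (k = -31 - (-14 + 50/27) = -31 - 1*(-328/27) = -31 + 328/27 = -509/27 ≈ -18.852)
G(V, I) = -509/27 + I + V (G(V, I) = (V + I) - 509/27 = (I + V) - 509/27 = -509/27 + I + V)
G(N(-3), R(-6, 5)) - 1*(-46933) = (-509/27 + (24 - 4*(-6)) + (-3 - 3)) - 1*(-46933) = (-509/27 + (24 + 24) - 6) + 46933 = (-509/27 + 48 - 6) + 46933 = 625/27 + 46933 = 1267816/27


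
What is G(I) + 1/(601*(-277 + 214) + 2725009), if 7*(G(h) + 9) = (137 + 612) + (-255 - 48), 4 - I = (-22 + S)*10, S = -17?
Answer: 147025275/2687146 ≈ 54.714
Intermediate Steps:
I = 394 (I = 4 - (-22 - 17)*10 = 4 - (-39)*10 = 4 - 1*(-390) = 4 + 390 = 394)
G(h) = 383/7 (G(h) = -9 + ((137 + 612) + (-255 - 48))/7 = -9 + (749 - 303)/7 = -9 + (1/7)*446 = -9 + 446/7 = 383/7)
G(I) + 1/(601*(-277 + 214) + 2725009) = 383/7 + 1/(601*(-277 + 214) + 2725009) = 383/7 + 1/(601*(-63) + 2725009) = 383/7 + 1/(-37863 + 2725009) = 383/7 + 1/2687146 = 147025275/2687146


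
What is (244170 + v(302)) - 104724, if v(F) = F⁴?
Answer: 8318309062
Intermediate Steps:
(244170 + v(302)) - 104724 = (244170 + 302⁴) - 104724 = (244170 + 8318169616) - 104724 = 8318413786 - 104724 = 8318309062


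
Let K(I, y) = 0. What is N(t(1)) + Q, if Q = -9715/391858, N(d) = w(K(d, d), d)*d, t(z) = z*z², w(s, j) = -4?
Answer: -1577147/391858 ≈ -4.0248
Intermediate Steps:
t(z) = z³
N(d) = -4*d
Q = -9715/391858 ≈ -0.024792
N(t(1)) + Q = -4*1³ - 9715/391858 = -4*1 - 9715/391858 = -4 - 9715/391858 = -1577147/391858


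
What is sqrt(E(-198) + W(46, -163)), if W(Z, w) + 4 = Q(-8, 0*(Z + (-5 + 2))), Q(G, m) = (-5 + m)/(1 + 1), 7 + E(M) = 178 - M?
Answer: 5*sqrt(58)/2 ≈ 19.039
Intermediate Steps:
E(M) = 171 - M (E(M) = -7 + (178 - M) = 171 - M)
Q(G, m) = -5/2 + m/2 (Q(G, m) = (-5 + m)/2 = (-5 + m)*(1/2) = -5/2 + m/2)
W(Z, w) = -13/2 (W(Z, w) = -4 + (-5/2 + (0*(Z + (-5 + 2)))/2) = -4 + (-5/2 + (0*(Z - 3))/2) = -4 + (-5/2 + (0*(-3 + Z))/2) = -4 + (-5/2 + (1/2)*0) = -4 + (-5/2 + 0) = -4 - 5/2 = -13/2)
sqrt(E(-198) + W(46, -163)) = sqrt((171 - 1*(-198)) - 13/2) = sqrt((171 + 198) - 13/2) = sqrt(369 - 13/2) = sqrt(725/2) = 5*sqrt(58)/2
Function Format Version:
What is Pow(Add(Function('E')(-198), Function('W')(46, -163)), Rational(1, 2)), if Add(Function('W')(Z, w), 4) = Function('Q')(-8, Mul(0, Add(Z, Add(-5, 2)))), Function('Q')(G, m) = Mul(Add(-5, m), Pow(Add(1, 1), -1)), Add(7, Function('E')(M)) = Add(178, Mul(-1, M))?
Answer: Mul(Rational(5, 2), Pow(58, Rational(1, 2))) ≈ 19.039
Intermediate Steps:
Function('E')(M) = Add(171, Mul(-1, M)) (Function('E')(M) = Add(-7, Add(178, Mul(-1, M))) = Add(171, Mul(-1, M)))
Function('Q')(G, m) = Add(Rational(-5, 2), Mul(Rational(1, 2), m)) (Function('Q')(G, m) = Mul(Add(-5, m), Pow(2, -1)) = Mul(Add(-5, m), Rational(1, 2)) = Add(Rational(-5, 2), Mul(Rational(1, 2), m)))
Function('W')(Z, w) = Rational(-13, 2) (Function('W')(Z, w) = Add(-4, Add(Rational(-5, 2), Mul(Rational(1, 2), Mul(0, Add(Z, Add(-5, 2)))))) = Add(-4, Add(Rational(-5, 2), Mul(Rational(1, 2), Mul(0, Add(Z, -3))))) = Add(-4, Add(Rational(-5, 2), Mul(Rational(1, 2), Mul(0, Add(-3, Z))))) = Add(-4, Add(Rational(-5, 2), Mul(Rational(1, 2), 0))) = Add(-4, Add(Rational(-5, 2), 0)) = Add(-4, Rational(-5, 2)) = Rational(-13, 2))
Pow(Add(Function('E')(-198), Function('W')(46, -163)), Rational(1, 2)) = Pow(Add(Add(171, Mul(-1, -198)), Rational(-13, 2)), Rational(1, 2)) = Pow(Add(Add(171, 198), Rational(-13, 2)), Rational(1, 2)) = Pow(Add(369, Rational(-13, 2)), Rational(1, 2)) = Pow(Rational(725, 2), Rational(1, 2)) = Mul(Rational(5, 2), Pow(58, Rational(1, 2)))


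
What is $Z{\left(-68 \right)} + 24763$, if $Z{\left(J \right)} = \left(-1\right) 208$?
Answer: $24555$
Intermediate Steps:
$Z{\left(J \right)} = -208$
$Z{\left(-68 \right)} + 24763 = -208 + 24763 = 24555$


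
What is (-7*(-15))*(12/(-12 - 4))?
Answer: -315/4 ≈ -78.750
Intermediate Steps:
(-7*(-15))*(12/(-12 - 4)) = 105*(12/(-16)) = 105*(12*(-1/16)) = 105*(-¾) = -315/4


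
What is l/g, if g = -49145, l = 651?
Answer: -651/49145 ≈ -0.013247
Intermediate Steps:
l/g = 651/(-49145) = 651*(-1/49145) = -651/49145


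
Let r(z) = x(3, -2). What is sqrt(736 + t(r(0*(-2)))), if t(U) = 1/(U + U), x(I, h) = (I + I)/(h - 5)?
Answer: 5*sqrt(1059)/6 ≈ 27.119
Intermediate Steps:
x(I, h) = 2*I/(-5 + h) (x(I, h) = (2*I)/(-5 + h) = 2*I/(-5 + h))
r(z) = -6/7 (r(z) = 2*3/(-5 - 2) = 2*3/(-7) = 2*3*(-1/7) = -6/7)
t(U) = 1/(2*U)
sqrt(736 + t(r(0*(-2)))) = sqrt(736 + 1/(2*(-6/7))) = sqrt(736 + (1/2)*(-7/6)) = sqrt(736 - 7/12) = sqrt(8825/12) = 5*sqrt(1059)/6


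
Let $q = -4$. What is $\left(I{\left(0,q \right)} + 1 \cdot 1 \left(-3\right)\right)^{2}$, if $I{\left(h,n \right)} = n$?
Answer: $49$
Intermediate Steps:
$\left(I{\left(0,q \right)} + 1 \cdot 1 \left(-3\right)\right)^{2} = \left(-4 + 1 \cdot 1 \left(-3\right)\right)^{2} = \left(-4 + 1 \left(-3\right)\right)^{2} = \left(-4 - 3\right)^{2} = \left(-7\right)^{2} = 49$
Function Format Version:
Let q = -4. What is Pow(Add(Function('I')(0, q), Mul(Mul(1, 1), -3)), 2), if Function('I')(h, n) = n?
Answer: 49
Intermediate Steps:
Pow(Add(Function('I')(0, q), Mul(Mul(1, 1), -3)), 2) = Pow(Add(-4, Mul(Mul(1, 1), -3)), 2) = Pow(Add(-4, Mul(1, -3)), 2) = Pow(Add(-4, -3), 2) = Pow(-7, 2) = 49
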